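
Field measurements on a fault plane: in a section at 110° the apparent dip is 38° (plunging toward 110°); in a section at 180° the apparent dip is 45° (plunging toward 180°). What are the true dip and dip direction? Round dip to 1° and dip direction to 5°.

Each apparent-dip line lies in the plane. As unit vectors (x east, y north, z up), v₁ plunges 38°→110° and v₂ plunges 45°→180°.
n = v₁ × v₂ = (0.245, -0.524, 0.524) (taken with n_z > 0).
Dip δ = arctan(|n_h|/n_z) = arctan(0.578/0.524) = 47.8°.
Dip direction = azimuth of (n_x, n_y) = atan2(0.245, -0.524) = 155°.

true dip 48°, dip direction 155°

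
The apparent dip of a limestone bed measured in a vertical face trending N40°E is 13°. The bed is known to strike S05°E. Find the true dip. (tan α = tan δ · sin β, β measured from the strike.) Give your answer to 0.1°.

β = acute angle between strike S05°E and section N40°E = 45°.
tan(true dip) = tan 13° / sin 45° = 0.3265
δ = arctan(0.3265) = 18.08°

18.1°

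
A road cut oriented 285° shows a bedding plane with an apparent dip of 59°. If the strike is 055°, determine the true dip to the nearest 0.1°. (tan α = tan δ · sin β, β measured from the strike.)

The section is 50° from the strike.
tan(true dip) = tan 59° / sin 50° = 2.1726
δ = arctan(2.1726) = 65.28°

65.3°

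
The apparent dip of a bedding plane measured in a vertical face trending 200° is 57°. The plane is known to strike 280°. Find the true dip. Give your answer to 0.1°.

β = acute angle between strike 280° and section 200° = 80°.
tan(true dip) = tan 57° / sin 80° = 1.5636
true dip = arctan 1.5636 = 57.40°

57.4°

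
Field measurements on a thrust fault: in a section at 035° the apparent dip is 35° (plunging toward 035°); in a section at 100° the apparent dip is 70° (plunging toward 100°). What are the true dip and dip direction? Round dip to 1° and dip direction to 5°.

true dip 70°, dip direction 110°

The two traces are lines in the plane: v₁ = (sin 35°·cos 35°, cos 35°·cos 35°, −sin 35°), v₂ = (sin 100°·cos 70°, cos 100°·cos 70°, −sin 70°).
The plane normal is n = v₁ × v₂ ∝ (0.665, -0.248, 0.254).
Dip δ = arctan(|n_h|/n_z) = arctan(0.709/0.254) = 70.3°.
Dip direction = atan2(0.665, -0.248) = 110° (azimuth of n's horizontal projection).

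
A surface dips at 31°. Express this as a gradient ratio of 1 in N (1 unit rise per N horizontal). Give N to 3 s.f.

1 in 1.66

1 : N means tan θ = 1/N, so N = 1/tan 31° = 1/0.6009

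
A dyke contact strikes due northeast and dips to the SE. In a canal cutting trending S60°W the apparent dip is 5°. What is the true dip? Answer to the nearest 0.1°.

18.7°

The section is 15° from the strike.
tan(true dip) = tan 5° / sin 15° = 0.3380
δ = arctan(0.3380) = 18.68°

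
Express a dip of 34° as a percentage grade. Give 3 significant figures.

grade % = 100 × tan 34° = 100 × 0.6745

67.5%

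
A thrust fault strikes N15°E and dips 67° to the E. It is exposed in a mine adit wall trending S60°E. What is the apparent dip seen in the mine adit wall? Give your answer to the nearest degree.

Angle between strike (N15°E) and section (S60°E): β = 75°.
tan(apparent dip) = tan 67° · sin 75° = 2.2756
apparent dip = arctan 2.2756 = 66.28°

66°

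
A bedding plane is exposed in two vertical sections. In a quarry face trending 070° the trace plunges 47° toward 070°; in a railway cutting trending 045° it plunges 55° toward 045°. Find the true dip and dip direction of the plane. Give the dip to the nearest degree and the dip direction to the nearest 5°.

true dip 57°, dip direction 025°

Represent each trace as a vector plunging at its apparent dip toward its trend (east-north-up frame): v₁ = (0.641, 0.233, -0.731), v₂ = (0.406, 0.406, -0.819).
n = v₁ × v₂ = (0.106, 0.228, 0.165) (taken with n_z > 0).
Dip δ = arctan(|n_h|/n_z) = arctan(0.252/0.165) = 56.7°.
The horizontal component of n points toward azimuth atan2(n_x, n_y) = 25°, the dip direction.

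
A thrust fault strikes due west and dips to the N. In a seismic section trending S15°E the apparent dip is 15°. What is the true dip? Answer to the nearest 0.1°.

15.5°

β = acute angle between strike due west and section S15°E = 75°.
tan δ = tan α / sin β = tan 15° / sin 75° = 0.2679 / 0.9659 = 0.2774
true dip = arctan 0.2774 = 15.50°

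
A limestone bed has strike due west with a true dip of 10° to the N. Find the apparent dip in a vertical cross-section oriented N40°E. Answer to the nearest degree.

The strike is due west and the section trends N40°E; the acute angle between them is β = 50°.
tan α = tan 10° × sin 50° = 0.1763 × 0.7660 = 0.1351
apparent dip = arctan 0.1351 = 7.69°

8°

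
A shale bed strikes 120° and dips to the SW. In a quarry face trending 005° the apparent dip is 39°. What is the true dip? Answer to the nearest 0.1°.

The section is 65° from the strike.
tan δ = tan α / sin β = tan 39° / sin 65° = 0.8098 / 0.9063 = 0.8935
true dip = arctan 0.8935 = 41.78°

41.8°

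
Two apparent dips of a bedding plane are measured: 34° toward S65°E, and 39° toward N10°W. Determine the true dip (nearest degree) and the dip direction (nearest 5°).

Each apparent-dip line lies in the plane. As unit vectors (x east, y north, z up), v₁ plunges 34°→S65°E and v₂ plunges 39°→N10°W.
n = v₁ × v₂ = (0.648, 0.548, 0.528) (taken with n_z > 0).
Dip δ = arctan(|n_h|/n_z) = arctan(0.849/0.528) = 58.1°.
Dip direction = azimuth of (n_x, n_y) = atan2(0.648, 0.548) = 50°.

true dip 58°, dip direction 050°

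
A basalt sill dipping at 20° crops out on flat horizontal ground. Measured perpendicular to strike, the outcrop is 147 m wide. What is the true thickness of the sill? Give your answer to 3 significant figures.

True thickness t = w · sin(dip) = 147 × sin 20°
t = 147 × 0.3420 = 50.277 m

50.3 m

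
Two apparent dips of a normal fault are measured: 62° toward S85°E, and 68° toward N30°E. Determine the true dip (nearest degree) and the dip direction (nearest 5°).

The two traces are lines in the plane: v₁ = (sin 95°·cos 62°, cos 95°·cos 62°, −sin 62°), v₂ = (sin 30°·cos 68°, cos 30°·cos 68°, −sin 68°).
n = v₁ × v₂ = (0.324, 0.268, 0.159) (taken with n_z > 0).
tan δ = √(n_x²+n_y²)/n_z = 0.421/0.159, so δ = 69.3°.
Dip direction = atan2(0.324, 0.268) = 50° (azimuth of n's horizontal projection).

true dip 69°, dip direction 050°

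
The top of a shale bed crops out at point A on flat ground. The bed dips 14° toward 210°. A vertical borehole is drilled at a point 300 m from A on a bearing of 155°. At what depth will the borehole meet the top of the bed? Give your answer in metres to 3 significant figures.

The hole lies 55° from the dip direction, so the down-dip offset is 300 × cos 55° = 172.07 m.
Depth = down-dip offset × tan(dip) = 172.07 × tan 14° = 172.07 × 0.2493
Depth = 42.90 m

42.9 m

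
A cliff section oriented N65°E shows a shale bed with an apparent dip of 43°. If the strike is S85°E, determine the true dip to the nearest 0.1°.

β = acute angle between strike S85°E and section N65°E = 30°.
tan(true dip) = tan 43° / sin 30° = 1.8650
true dip = arctan 1.8650 = 61.80°

61.8°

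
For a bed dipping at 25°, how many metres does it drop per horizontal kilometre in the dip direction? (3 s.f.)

drop per km = 1000 × tan 25° = 1000 × 0.4663

466 m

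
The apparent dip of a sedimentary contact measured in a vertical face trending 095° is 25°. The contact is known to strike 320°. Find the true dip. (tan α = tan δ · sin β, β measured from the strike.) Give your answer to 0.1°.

The section is 45° from the strike.
tan δ = tan α / sin β = tan 25° / sin 45° = 0.4663 / 0.7071 = 0.6595
δ = arctan(0.6595) = 33.40°

33.4°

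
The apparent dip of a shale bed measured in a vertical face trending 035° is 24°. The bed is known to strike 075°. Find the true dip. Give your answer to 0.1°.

The section is 40° from the strike.
tan δ = tan α / sin β = tan 24° / sin 40° = 0.4452 / 0.6428 = 0.6927
true dip = arctan 0.6927 = 34.71°

34.7°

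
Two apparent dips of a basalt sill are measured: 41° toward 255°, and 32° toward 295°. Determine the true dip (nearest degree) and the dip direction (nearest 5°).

The two traces are lines in the plane: v₁ = (sin 255°·cos 41°, cos 255°·cos 41°, −sin 41°), v₂ = (sin 295°·cos 32°, cos 295°·cos 32°, −sin 32°).
The plane normal is n = v₁ × v₂ ∝ (-0.339, -0.118, 0.411).
tan δ = √(n_x²+n_y²)/n_z = 0.359/0.411, so δ = 41.1°.
Dip direction = atan2(-0.339, -0.118) = 251° (azimuth of n's horizontal projection).

true dip 41°, dip direction 250°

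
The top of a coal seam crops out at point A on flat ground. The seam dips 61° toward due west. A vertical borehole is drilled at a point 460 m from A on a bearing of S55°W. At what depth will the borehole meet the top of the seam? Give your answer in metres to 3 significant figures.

The hole lies 35° from the dip direction, so the down-dip offset is 460 × cos 35° = 376.81 m.
Depth = down-dip offset × tan(dip) = 376.81 × tan 61° = 376.81 × 1.8040
Depth = 679.78 m

680 m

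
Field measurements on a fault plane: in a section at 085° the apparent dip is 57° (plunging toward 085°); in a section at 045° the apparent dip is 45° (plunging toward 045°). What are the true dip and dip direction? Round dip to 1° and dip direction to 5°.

true dip 57°, dip direction 095°

Each apparent-dip line lies in the plane. As unit vectors (x east, y north, z up), v₁ plunges 57°→085° and v₂ plunges 45°→045°.
Cross product v₁ × v₂ gives the pole to the plane: n ∝ (0.386, -0.036, 0.248).
True dip = arccos(n_z / |n|) = arccos(0.5384) = 57.4°.
Dip direction = atan2(0.386, -0.036) = 95° (azimuth of n's horizontal projection).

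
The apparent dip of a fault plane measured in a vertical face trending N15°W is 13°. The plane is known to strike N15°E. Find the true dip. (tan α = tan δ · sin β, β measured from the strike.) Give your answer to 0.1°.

β = acute angle between strike N15°E and section N15°W = 30°.
tan(true dip) = tan 13° / sin 30° = 0.4617
true dip = arctan 0.4617 = 24.78°

24.8°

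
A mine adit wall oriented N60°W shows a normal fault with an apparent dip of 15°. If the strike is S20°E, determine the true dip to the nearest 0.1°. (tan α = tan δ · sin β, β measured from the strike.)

22.6°

The section is 40° from the strike.
tan(true dip) = tan 15° / sin 40° = 0.4169
true dip = arctan 0.4169 = 22.63°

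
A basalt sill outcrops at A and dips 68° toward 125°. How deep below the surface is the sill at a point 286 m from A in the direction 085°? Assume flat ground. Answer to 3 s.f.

The hole lies 40° from the dip direction, so the down-dip offset is 286 × cos 40° = 219.09 m.
Depth = down-dip offset × tan(dip) = 219.09 × tan 68° = 219.09 × 2.4751
Depth = 542.26 m

542 m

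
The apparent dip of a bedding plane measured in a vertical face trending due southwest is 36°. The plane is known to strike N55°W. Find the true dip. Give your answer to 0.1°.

36.4°

The section is 80° from the strike.
tan(true dip) = tan 36° / sin 80° = 0.7378
true dip = arctan 0.7378 = 36.42°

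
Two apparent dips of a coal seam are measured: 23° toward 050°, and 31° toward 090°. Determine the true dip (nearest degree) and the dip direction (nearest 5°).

Represent each trace as a vector plunging at its apparent dip toward its trend (east-north-up frame): v₁ = (0.705, 0.592, -0.391), v₂ = (0.857, 0.000, -0.515).
The plane normal is n = v₁ × v₂ ∝ (0.305, -0.028, 0.507).
True dip = arccos(n_z / |n|) = arccos(0.8562) = 31.1°.
Dip direction = azimuth of (n_x, n_y) = atan2(0.305, -0.028) = 95°.

true dip 31°, dip direction 095°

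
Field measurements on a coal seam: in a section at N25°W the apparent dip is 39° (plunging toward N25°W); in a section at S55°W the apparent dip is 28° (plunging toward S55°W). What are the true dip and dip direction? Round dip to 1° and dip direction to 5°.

Represent each trace as a vector plunging at its apparent dip toward its trend (east-north-up frame): v₁ = (-0.328, 0.704, -0.629), v₂ = (-0.723, -0.506, -0.469).
Cross product v₁ × v₂ gives the pole to the plane: n ∝ (-0.649, 0.301, 0.676).
tan δ = √(n_x²+n_y²)/n_z = 0.716/0.676, so δ = 46.6°.
Dip direction = azimuth of (n_x, n_y) = atan2(-0.649, 0.301) = 295°.

true dip 47°, dip direction 295°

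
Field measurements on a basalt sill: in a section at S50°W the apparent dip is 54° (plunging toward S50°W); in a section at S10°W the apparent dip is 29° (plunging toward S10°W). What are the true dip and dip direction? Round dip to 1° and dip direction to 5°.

The two traces are lines in the plane: v₁ = (sin 230°·cos 54°, cos 230°·cos 54°, −sin 54°), v₂ = (sin 190°·cos 29°, cos 190°·cos 29°, −sin 29°).
Cross product v₁ × v₂ gives the pole to the plane: n ∝ (-0.514, -0.095, 0.330).
True dip = arccos(n_z / |n|) = arccos(0.5345) = 57.7°.
The horizontal component of n points toward azimuth atan2(n_x, n_y) = 259°, the dip direction.

true dip 58°, dip direction 260°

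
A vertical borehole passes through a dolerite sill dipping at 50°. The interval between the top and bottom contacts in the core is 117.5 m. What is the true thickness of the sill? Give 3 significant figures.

True thickness t = h · cos(dip) = 117.5 × cos 50°
t = 117.5 × 0.6428 = 75.528 m

75.5 m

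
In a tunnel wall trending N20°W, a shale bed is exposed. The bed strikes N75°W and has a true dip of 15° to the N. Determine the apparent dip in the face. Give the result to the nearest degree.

Angle between strike (N75°W) and section (N20°W): β = 55°.
tan α = tan 15° × sin 55° = 0.2679 × 0.8192 = 0.2195
apparent dip = arctan 0.2195 = 12.38°

12°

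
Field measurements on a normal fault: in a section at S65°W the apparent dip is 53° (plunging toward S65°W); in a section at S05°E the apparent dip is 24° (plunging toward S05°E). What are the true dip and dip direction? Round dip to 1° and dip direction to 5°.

true dip 53°, dip direction 245°

Each apparent-dip line lies in the plane. As unit vectors (x east, y north, z up), v₁ plunges 53°→S65°W and v₂ plunges 24°→S05°E.
Cross product v₁ × v₂ gives the pole to the plane: n ∝ (-0.623, -0.285, 0.517).
True dip = arccos(n_z / |n|) = arccos(0.6018) = 53.0°.
The horizontal component of n points toward azimuth atan2(n_x, n_y) = 245°, the dip direction.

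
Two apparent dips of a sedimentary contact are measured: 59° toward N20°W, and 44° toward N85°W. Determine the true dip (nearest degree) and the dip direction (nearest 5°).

Represent each trace as a vector plunging at its apparent dip toward its trend (east-north-up frame): v₁ = (-0.176, 0.484, -0.857), v₂ = (-0.717, 0.063, -0.695).
Cross product v₁ × v₂ gives the pole to the plane: n ∝ (-0.282, 0.492, 0.336).
Dip δ = arctan(|n_h|/n_z) = arctan(0.567/0.336) = 59.4°.
Dip direction = atan2(-0.282, 0.492) = 330° (azimuth of n's horizontal projection).

true dip 59°, dip direction 330°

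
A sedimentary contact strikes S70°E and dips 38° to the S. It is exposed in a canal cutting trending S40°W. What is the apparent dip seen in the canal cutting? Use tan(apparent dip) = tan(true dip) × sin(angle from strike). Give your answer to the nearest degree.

The strike is S70°E and the section trends S40°W; the acute angle between them is β = 70°.
tan(apparent dip) = tan 38° · sin 70° = 0.7342
apparent dip = arctan 0.7342 = 36.28°

36°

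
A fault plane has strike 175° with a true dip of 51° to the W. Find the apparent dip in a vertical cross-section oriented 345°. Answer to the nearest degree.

12°

The strike is 175° and the section trends 345°; the acute angle between them is β = 10°.
tan α = tan 51° × sin 10° = 1.2349 × 0.1736 = 0.2144
α = arctan(0.2144) = 12.10°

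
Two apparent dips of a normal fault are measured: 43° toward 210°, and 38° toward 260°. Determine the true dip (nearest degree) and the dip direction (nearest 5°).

Each apparent-dip line lies in the plane. As unit vectors (x east, y north, z up), v₁ plunges 43°→210° and v₂ plunges 38°→260°.
The plane normal is n = v₁ × v₂ ∝ (-0.297, -0.304, 0.441).
tan δ = √(n_x²+n_y²)/n_z = 0.425/0.441, so δ = 43.9°.
Dip direction = azimuth of (n_x, n_y) = atan2(-0.297, -0.304) = 224°.

true dip 44°, dip direction 225°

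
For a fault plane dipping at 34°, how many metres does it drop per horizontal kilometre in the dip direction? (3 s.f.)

drop per km = 1000 × tan 34° = 1000 × 0.6745

675 m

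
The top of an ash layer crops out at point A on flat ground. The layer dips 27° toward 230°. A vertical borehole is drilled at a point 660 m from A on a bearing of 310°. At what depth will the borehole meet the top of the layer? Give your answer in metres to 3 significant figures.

58.4 m

The hole lies 80° from the dip direction, so the down-dip offset is 660 × cos 80° = 114.61 m.
Depth = down-dip offset × tan(dip) = 114.61 × tan 27° = 114.61 × 0.5095
Depth = 58.40 m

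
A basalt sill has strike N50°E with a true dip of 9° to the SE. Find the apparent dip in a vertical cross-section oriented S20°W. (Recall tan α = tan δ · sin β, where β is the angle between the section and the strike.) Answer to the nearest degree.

5°

Angle between strike (N50°E) and section (S20°W): β = 30°.
tan(apparent dip) = tan 9° · sin 30° = 0.0792
α = arctan(0.0792) = 4.53°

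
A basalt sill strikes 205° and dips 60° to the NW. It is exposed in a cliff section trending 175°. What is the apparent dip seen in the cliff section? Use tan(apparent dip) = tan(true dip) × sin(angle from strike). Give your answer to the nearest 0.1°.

The section lies 30° from the strike.
tan(apparent dip) = tan 60° · sin 30° = 0.8660
apparent dip = arctan 0.8660 = 40.89°

40.9°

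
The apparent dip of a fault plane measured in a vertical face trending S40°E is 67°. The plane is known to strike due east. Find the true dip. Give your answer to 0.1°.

β = acute angle between strike due east and section S40°E = 50°.
tan(true dip) = tan 67° / sin 50° = 3.0753
true dip = arctan 3.0753 = 71.99°

72.0°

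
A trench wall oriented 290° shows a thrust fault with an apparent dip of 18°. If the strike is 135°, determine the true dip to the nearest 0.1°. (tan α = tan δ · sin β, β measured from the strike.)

The section is 25° from the strike.
tan(true dip) = tan 18° / sin 25° = 0.7688
true dip = arctan 0.7688 = 37.55°

37.6°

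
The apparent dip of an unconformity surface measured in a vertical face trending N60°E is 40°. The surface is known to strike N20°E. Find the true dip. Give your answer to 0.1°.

52.5°

The section is 40° from the strike.
tan δ = tan α / sin β = tan 40° / sin 40° = 0.8391 / 0.6428 = 1.3054
true dip = arctan 1.3054 = 52.55°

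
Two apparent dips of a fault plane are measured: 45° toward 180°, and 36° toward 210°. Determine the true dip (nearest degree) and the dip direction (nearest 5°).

Represent each trace as a vector plunging at its apparent dip toward its trend (east-north-up frame): v₁ = (0.000, -0.707, -0.707), v₂ = (-0.405, -0.701, -0.588).
The plane normal is n = v₁ × v₂ ∝ (0.080, -0.286, 0.286).
Dip δ = arctan(|n_h|/n_z) = arctan(0.297/0.286) = 46.1°.
The horizontal component of n points toward azimuth atan2(n_x, n_y) = 164°, the dip direction.

true dip 46°, dip direction 165°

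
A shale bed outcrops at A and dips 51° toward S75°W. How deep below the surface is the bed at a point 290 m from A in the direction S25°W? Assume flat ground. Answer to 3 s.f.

The hole lies 50° from the dip direction, so the down-dip offset is 290 × cos 50° = 186.41 m.
Depth = down-dip offset × tan(dip) = 186.41 × tan 51° = 186.41 × 1.2349
Depth = 230.20 m

230 m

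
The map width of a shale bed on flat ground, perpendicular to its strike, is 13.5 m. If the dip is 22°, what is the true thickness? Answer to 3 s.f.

True thickness t = w · sin(dip) = 13.5 × sin 22°
t = 13.5 × 0.3746 = 5.057 m

5.06 m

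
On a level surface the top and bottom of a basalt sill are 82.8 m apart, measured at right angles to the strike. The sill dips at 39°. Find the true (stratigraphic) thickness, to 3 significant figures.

52.1 m

True thickness t = w · sin(dip) = 82.8 × sin 39°
t = 82.8 × 0.6293 = 52.108 m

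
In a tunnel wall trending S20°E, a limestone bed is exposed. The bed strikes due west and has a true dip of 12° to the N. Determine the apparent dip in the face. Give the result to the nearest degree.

11°

Angle between strike (due west) and section (S20°E): β = 70°.
tan α = tan 12° × sin 70° = 0.2126 × 0.9397 = 0.1997
α = arctan(0.1997) = 11.30°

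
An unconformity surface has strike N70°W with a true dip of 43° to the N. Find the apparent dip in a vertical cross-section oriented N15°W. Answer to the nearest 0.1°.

The section lies 55° from the strike.
tan(apparent dip) = tan 43° · sin 55° = 0.7639
α = arctan(0.7639) = 37.38°

37.4°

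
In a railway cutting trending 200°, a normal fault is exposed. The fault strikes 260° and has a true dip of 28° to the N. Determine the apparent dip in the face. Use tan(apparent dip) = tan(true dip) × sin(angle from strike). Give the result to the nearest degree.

The section lies 60° from the strike.
tan α = tan 28° × sin 60° = 0.5317 × 0.8660 = 0.4605
α = arctan(0.4605) = 24.72°

25°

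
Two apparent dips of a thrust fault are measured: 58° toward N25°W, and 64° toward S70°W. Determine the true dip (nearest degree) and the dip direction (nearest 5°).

The two traces are lines in the plane: v₁ = (sin 335°·cos 58°, cos 335°·cos 58°, −sin 58°), v₂ = (sin 250°·cos 64°, cos 250°·cos 64°, −sin 64°).
Cross product v₁ × v₂ gives the pole to the plane: n ∝ (-0.559, 0.148, 0.231).
tan δ = √(n_x²+n_y²)/n_z = 0.578/0.231, so δ = 68.2°.
Dip direction = atan2(-0.559, 0.148) = 285° (azimuth of n's horizontal projection).

true dip 68°, dip direction 285°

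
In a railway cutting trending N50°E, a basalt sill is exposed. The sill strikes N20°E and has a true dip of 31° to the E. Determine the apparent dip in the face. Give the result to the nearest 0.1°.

16.7°

The strike is N20°E and the section trends N50°E; the acute angle between them is β = 30°.
tan α = tan 31° × sin 30° = 0.6009 × 0.5000 = 0.3004
apparent dip = arctan 0.3004 = 16.72°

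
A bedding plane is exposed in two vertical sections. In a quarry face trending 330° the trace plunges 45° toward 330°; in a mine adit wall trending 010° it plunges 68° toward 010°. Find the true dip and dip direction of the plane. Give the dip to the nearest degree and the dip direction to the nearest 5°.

true dip 71°, dip direction 040°

Each apparent-dip line lies in the plane. As unit vectors (x east, y north, z up), v₁ plunges 45°→330° and v₂ plunges 68°→010°.
The plane normal is n = v₁ × v₂ ∝ (0.307, 0.374, 0.170).
tan δ = √(n_x²+n_y²)/n_z = 0.484/0.170, so δ = 70.6°.
The horizontal component of n points toward azimuth atan2(n_x, n_y) = 39°, the dip direction.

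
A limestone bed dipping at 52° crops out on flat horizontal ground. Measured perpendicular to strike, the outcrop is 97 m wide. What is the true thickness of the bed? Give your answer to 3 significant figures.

True thickness t = w · sin(dip) = 97 × sin 52°
t = 97 × 0.7880 = 76.437 m

76.4 m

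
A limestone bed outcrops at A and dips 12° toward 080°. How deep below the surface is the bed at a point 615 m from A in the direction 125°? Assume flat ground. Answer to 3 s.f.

92.4 m

The hole lies 45° from the dip direction, so the down-dip offset is 615 × cos 45° = 434.87 m.
Depth = down-dip offset × tan(dip) = 434.87 × tan 12° = 434.87 × 0.2126
Depth = 92.43 m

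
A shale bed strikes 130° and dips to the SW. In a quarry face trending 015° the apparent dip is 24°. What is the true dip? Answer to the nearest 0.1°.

β = acute angle between strike 130° and section 015° = 65°.
tan(true dip) = tan 24° / sin 65° = 0.4913
δ = arctan(0.4913) = 26.16°

26.2°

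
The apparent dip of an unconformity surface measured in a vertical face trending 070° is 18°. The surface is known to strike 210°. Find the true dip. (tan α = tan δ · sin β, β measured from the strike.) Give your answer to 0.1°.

26.8°

The section is 40° from the strike.
tan δ = tan α / sin β = tan 18° / sin 40° = 0.3249 / 0.6428 = 0.5055
δ = arctan(0.5055) = 26.82°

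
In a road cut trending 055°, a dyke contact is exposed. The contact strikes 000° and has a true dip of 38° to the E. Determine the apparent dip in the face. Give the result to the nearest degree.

The section lies 55° from the strike.
tan α = tan 38° × sin 55° = 0.7813 × 0.8192 = 0.6400
α = arctan(0.6400) = 32.62°

33°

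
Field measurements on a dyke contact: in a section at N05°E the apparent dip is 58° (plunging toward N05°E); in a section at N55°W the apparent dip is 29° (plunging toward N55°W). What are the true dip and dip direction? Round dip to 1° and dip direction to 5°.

The two traces are lines in the plane: v₁ = (sin 5°·cos 58°, cos 5°·cos 58°, −sin 58°), v₂ = (sin 305°·cos 29°, cos 305°·cos 29°, −sin 29°).
Cross product v₁ × v₂ gives the pole to the plane: n ∝ (0.170, 0.630, 0.401).
tan δ = √(n_x²+n_y²)/n_z = 0.652/0.401, so δ = 58.4°.
Dip direction = azimuth of (n_x, n_y) = atan2(0.170, 0.630) = 15°.

true dip 58°, dip direction 015°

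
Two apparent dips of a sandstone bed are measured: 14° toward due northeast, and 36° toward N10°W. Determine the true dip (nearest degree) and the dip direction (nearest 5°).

Represent each trace as a vector plunging at its apparent dip toward its trend (east-north-up frame): v₁ = (0.686, 0.686, -0.242), v₂ = (-0.140, 0.797, -0.588).
The plane normal is n = v₁ × v₂ ∝ (-0.211, 0.437, 0.643).
True dip = arccos(n_z / |n|) = arccos(0.7982) = 37.0°.
Dip direction = atan2(-0.211, 0.437) = 334° (azimuth of n's horizontal projection).

true dip 37°, dip direction 335°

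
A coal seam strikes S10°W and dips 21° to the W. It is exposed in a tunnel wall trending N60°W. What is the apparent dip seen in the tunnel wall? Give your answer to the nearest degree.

20°

The section lies 70° from the strike.
tan(apparent dip) = tan 21° · sin 70° = 0.3607
α = arctan(0.3607) = 19.84°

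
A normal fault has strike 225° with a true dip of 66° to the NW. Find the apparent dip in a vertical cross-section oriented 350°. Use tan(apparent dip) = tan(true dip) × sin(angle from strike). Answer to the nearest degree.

The strike is 225° and the section trends 350°; the acute angle between them is β = 55°.
tan(apparent dip) = tan 66° · sin 55° = 1.8398
apparent dip = arctan 1.8398 = 61.47°

61°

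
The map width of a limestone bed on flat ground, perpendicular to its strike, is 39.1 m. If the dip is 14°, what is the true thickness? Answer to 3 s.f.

True thickness t = w · sin(dip) = 39.1 × sin 14°
t = 39.1 × 0.2419 = 9.459 m

9.46 m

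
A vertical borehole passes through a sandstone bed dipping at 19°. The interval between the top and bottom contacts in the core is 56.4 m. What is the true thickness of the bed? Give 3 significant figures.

53.3 m

True thickness t = h · cos(dip) = 56.4 × cos 19°
t = 56.4 × 0.9455 = 53.327 m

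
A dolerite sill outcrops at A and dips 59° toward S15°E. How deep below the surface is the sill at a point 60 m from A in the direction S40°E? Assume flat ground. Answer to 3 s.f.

The hole lies 25° from the dip direction, so the down-dip offset is 60 × cos 25° = 54.38 m.
Depth = down-dip offset × tan(dip) = 54.38 × tan 59° = 54.38 × 1.6643
Depth = 90.50 m

90.5 m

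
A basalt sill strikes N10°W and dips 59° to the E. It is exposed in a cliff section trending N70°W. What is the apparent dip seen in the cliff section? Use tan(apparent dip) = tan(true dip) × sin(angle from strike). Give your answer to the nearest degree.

The section lies 60° from the strike.
tan(apparent dip) = tan 59° · sin 60° = 1.4413
α = arctan(1.4413) = 55.25°

55°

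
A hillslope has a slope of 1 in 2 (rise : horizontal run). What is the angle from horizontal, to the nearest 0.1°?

26.6°

tan θ = 1/2 = 0.5000
θ = arctan(0.5000) = 26.57°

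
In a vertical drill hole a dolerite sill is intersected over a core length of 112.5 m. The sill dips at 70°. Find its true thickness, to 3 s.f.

38.5 m

True thickness t = h · cos(dip) = 112.5 × cos 70°
t = 112.5 × 0.3420 = 38.477 m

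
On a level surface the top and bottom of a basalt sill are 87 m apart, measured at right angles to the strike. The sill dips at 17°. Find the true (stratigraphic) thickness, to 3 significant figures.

25.4 m

True thickness t = w · sin(dip) = 87 × sin 17°
t = 87 × 0.2924 = 25.436 m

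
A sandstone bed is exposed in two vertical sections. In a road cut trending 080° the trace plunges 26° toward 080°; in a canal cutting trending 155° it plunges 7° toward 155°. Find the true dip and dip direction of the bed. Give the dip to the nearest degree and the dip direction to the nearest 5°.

The two traces are lines in the plane: v₁ = (sin 80°·cos 26°, cos 80°·cos 26°, −sin 26°), v₂ = (sin 155°·cos 7°, cos 155°·cos 7°, −sin 7°).
The plane normal is n = v₁ × v₂ ∝ (0.413, 0.076, 0.862).
tan δ = √(n_x²+n_y²)/n_z = 0.420/0.862, so δ = 26.0°.
Dip direction = atan2(0.413, 0.076) = 80° (azimuth of n's horizontal projection).

true dip 26°, dip direction 080°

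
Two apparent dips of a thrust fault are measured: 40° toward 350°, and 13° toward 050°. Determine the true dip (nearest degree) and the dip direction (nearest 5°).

The two traces are lines in the plane: v₁ = (sin 350°·cos 40°, cos 350°·cos 40°, −sin 40°), v₂ = (sin 50°·cos 13°, cos 50°·cos 13°, −sin 13°).
The plane normal is n = v₁ × v₂ ∝ (-0.233, 0.510, 0.646).
True dip = arccos(n_z / |n|) = arccos(0.7556) = 40.9°.
Dip direction = atan2(-0.233, 0.510) = 335° (azimuth of n's horizontal projection).

true dip 41°, dip direction 335°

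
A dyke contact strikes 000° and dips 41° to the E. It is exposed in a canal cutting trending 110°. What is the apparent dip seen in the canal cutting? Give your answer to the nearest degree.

39°

The strike is 000° and the section trends 110°; the acute angle between them is β = 70°.
tan(apparent dip) = tan 41° · sin 70° = 0.8169
α = arctan(0.8169) = 39.24°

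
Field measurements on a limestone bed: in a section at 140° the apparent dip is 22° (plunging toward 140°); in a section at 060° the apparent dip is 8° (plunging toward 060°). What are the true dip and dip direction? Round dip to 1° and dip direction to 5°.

true dip 22°, dip direction 130°

Each apparent-dip line lies in the plane. As unit vectors (x east, y north, z up), v₁ plunges 22°→140° and v₂ plunges 8°→060°.
n = v₁ × v₂ = (0.284, -0.238, 0.904) (taken with n_z > 0).
Dip δ = arctan(|n_h|/n_z) = arctan(0.371/0.904) = 22.3°.
Dip direction = azimuth of (n_x, n_y) = atan2(0.284, -0.238) = 130°.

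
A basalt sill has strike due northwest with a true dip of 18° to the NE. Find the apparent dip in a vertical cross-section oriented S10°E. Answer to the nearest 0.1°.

The section lies 35° from the strike.
tan α = tan 18° × sin 35° = 0.3249 × 0.5736 = 0.1864
α = arctan(0.1864) = 10.56°

10.6°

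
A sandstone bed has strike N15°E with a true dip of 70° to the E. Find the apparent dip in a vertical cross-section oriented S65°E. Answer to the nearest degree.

70°

Angle between strike (N15°E) and section (S65°E): β = 80°.
tan(apparent dip) = tan 70° · sin 80° = 2.7057
apparent dip = arctan 2.7057 = 69.72°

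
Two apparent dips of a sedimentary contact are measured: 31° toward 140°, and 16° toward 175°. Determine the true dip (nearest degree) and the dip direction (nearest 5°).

The two traces are lines in the plane: v₁ = (sin 140°·cos 31°, cos 140°·cos 31°, −sin 31°), v₂ = (sin 175°·cos 16°, cos 175°·cos 16°, −sin 16°).
Cross product v₁ × v₂ gives the pole to the plane: n ∝ (0.312, -0.109, 0.473).
tan δ = √(n_x²+n_y²)/n_z = 0.331/0.473, so δ = 35.0°.
Dip direction = atan2(0.312, -0.109) = 109° (azimuth of n's horizontal projection).

true dip 35°, dip direction 110°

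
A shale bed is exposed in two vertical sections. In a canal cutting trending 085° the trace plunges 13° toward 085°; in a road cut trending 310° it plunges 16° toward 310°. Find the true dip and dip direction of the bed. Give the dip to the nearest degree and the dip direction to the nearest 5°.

true dip 34°, dip direction 015°

The two traces are lines in the plane: v₁ = (sin 85°·cos 13°, cos 85°·cos 13°, −sin 13°), v₂ = (sin 310°·cos 16°, cos 310°·cos 16°, −sin 16°).
Cross product v₁ × v₂ gives the pole to the plane: n ∝ (0.116, 0.433, 0.662).
True dip = arccos(n_z / |n|) = arccos(0.8281) = 34.1°.
The horizontal component of n points toward azimuth atan2(n_x, n_y) = 15°, the dip direction.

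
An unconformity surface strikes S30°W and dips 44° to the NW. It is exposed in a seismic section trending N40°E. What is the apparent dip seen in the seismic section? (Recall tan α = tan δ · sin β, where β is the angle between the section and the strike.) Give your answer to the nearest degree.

10°

The section lies 10° from the strike.
tan(apparent dip) = tan 44° · sin 10° = 0.1677
apparent dip = arctan 0.1677 = 9.52°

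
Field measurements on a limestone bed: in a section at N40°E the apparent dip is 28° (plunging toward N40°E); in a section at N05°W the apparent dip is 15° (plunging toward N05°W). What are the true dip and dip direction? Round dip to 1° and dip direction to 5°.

true dip 29°, dip direction 055°

Represent each trace as a vector plunging at its apparent dip toward its trend (east-north-up frame): v₁ = (0.568, 0.676, -0.469), v₂ = (-0.084, 0.962, -0.259).
The plane normal is n = v₁ × v₂ ∝ (0.277, 0.186, 0.603).
tan δ = √(n_x²+n_y²)/n_z = 0.334/0.603, so δ = 29.0°.
The horizontal component of n points toward azimuth atan2(n_x, n_y) = 56°, the dip direction.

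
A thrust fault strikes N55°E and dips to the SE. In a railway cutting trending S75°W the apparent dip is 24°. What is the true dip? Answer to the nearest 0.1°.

52.5°

The section is 20° from the strike.
tan δ = tan α / sin β = tan 24° / sin 20° = 0.4452 / 0.3420 = 1.3018
true dip = arctan 1.3018 = 52.47°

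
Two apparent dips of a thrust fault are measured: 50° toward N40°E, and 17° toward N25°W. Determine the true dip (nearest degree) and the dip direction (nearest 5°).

true dip 50°, dip direction 050°

Represent each trace as a vector plunging at its apparent dip toward its trend (east-north-up frame): v₁ = (0.413, 0.492, -0.766), v₂ = (-0.404, 0.867, -0.292).
n = v₁ × v₂ = (0.520, 0.430, 0.557) (taken with n_z > 0).
tan δ = √(n_x²+n_y²)/n_z = 0.675/0.557, so δ = 50.5°.
The horizontal component of n points toward azimuth atan2(n_x, n_y) = 50°, the dip direction.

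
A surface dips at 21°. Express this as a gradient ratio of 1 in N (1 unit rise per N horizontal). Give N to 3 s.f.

1 in 2.61

1 : N means tan θ = 1/N, so N = 1/tan 21° = 1/0.3839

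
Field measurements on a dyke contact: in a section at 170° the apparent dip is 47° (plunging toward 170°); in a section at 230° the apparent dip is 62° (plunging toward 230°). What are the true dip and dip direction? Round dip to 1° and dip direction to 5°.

true dip 62°, dip direction 225°

Each apparent-dip line lies in the plane. As unit vectors (x east, y north, z up), v₁ plunges 47°→170° and v₂ plunges 62°→230°.
The plane normal is n = v₁ × v₂ ∝ (-0.372, -0.368, 0.277).
Dip δ = arctan(|n_h|/n_z) = arctan(0.523/0.277) = 62.1°.
Dip direction = azimuth of (n_x, n_y) = atan2(-0.372, -0.368) = 225°.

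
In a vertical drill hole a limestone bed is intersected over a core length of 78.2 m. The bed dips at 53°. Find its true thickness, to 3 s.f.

True thickness t = h · cos(dip) = 78.2 × cos 53°
t = 78.2 × 0.6018 = 47.062 m

47.1 m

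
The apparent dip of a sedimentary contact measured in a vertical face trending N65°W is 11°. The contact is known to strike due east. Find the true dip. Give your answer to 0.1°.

The section is 25° from the strike.
tan δ = tan α / sin β = tan 11° / sin 25° = 0.1944 / 0.4226 = 0.4599
δ = arctan(0.4599) = 24.70°

24.7°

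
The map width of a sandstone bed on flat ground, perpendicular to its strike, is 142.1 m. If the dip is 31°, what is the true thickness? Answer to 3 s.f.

True thickness t = w · sin(dip) = 142.1 × sin 31°
t = 142.1 × 0.5150 = 73.187 m

73.2 m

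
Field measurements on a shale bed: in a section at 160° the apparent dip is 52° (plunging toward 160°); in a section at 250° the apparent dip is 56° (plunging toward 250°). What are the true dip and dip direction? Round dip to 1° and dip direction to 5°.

true dip 63°, dip direction 210°

Each apparent-dip line lies in the plane. As unit vectors (x east, y north, z up), v₁ plunges 52°→160° and v₂ plunges 56°→250°.
The plane normal is n = v₁ × v₂ ∝ (-0.329, -0.589, 0.344).
Dip δ = arctan(|n_h|/n_z) = arctan(0.674/0.344) = 63.0°.
Dip direction = atan2(-0.329, -0.589) = 209° (azimuth of n's horizontal projection).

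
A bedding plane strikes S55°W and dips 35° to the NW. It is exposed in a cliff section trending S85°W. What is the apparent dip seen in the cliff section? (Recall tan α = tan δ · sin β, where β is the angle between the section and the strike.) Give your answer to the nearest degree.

The section lies 30° from the strike.
tan α = tan 35° × sin 30° = 0.7002 × 0.5000 = 0.3501
apparent dip = arctan 0.3501 = 19.30°

19°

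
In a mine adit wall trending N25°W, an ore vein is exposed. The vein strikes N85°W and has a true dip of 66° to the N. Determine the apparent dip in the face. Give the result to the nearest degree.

The strike is N85°W and the section trends N25°W; the acute angle between them is β = 60°.
tan(apparent dip) = tan 66° · sin 60° = 1.9451
apparent dip = arctan 1.9451 = 62.79°

63°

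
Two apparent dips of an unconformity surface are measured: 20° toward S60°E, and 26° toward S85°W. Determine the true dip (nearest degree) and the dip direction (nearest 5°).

The two traces are lines in the plane: v₁ = (sin 120°·cos 20°, cos 120°·cos 20°, −sin 20°), v₂ = (sin 265°·cos 26°, cos 265°·cos 26°, −sin 26°).
n = v₁ × v₂ = (-0.179, -0.663, 0.484) (taken with n_z > 0).
True dip = arccos(n_z / |n|) = arccos(0.5764) = 54.8°.
The horizontal component of n points toward azimuth atan2(n_x, n_y) = 195°, the dip direction.

true dip 55°, dip direction 195°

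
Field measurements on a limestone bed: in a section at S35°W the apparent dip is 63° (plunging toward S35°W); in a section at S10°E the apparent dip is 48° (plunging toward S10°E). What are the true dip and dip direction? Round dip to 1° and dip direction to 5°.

The two traces are lines in the plane: v₁ = (sin 215°·cos 63°, cos 215°·cos 63°, −sin 63°), v₂ = (sin 170°·cos 48°, cos 170°·cos 48°, −sin 48°).
n = v₁ × v₂ = (-0.311, -0.297, 0.215) (taken with n_z > 0).
True dip = arccos(n_z / |n|) = arccos(0.4470) = 63.5°.
The horizontal component of n points toward azimuth atan2(n_x, n_y) = 226°, the dip direction.

true dip 63°, dip direction 225°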